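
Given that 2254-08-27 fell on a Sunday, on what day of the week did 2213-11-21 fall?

Sunday

Count forward from the earlier date (November 21, 2213) to the later (August 27, 2254):
From November 21, 2213 to November 21, 2253: 40 years, of which 10 contain a Feb 29 — 30×365 + 10×366 = 14610 days.
November 2253: 30 − 21 = 9 days remain.
Then December (31), January (31), February 2254 (28), March (31), April (30), May (31), June (30), July (31): 31 + 31 + 28 + 31 + 30 + 31 + 30 + 31 = 243 days.
August 1–27, 2254: 27 days.
Residual: 279 days.
Total: 14889 days.
14889 is a multiple of 7, so 2213-11-21 falls on the same weekday: Sunday.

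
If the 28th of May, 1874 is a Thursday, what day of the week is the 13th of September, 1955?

Tuesday

From May 28, 1874 to May 28, 1955: 81 years, of which 19 contain a Feb 29 — 62×365 + 19×366 = 29584 days.
(1900 is not a leap year (divisible by 100 but not 400).)
May 1955: 31 − 28 = 3 days remain.
Then June (30), July (31), August (31): 30 + 31 + 31 = 92 days.
September 1–13, 1955: 13 days.
Residual: 108 days.
Total: 29692 days.
29692 mod 7 = 5, so 5 days after Thursday is Tuesday.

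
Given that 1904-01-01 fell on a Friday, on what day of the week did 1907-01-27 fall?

January 1, 1904 → January 1, 1905: 366 days (1904 is a leap year).
January 1, 1905 → January 1, 1906: 365 days.
January 1, 1906 → January 1, 1907: 365 days.
Within January 1907: 27 − 1 = 26 days.
Total: 1122 days.
1122 mod 7 = 2, so 2 days after Friday is Sunday.

Sunday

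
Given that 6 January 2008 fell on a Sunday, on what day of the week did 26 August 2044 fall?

Friday

Day-of-year of January 6, 2008: 6.
Day-of-year of August 26, 2044: 239.
2008 has 366 days, so 366 − 6 = 360 days remain in 2008.
Full years 2009–2043: 27 common + 8 leap = 27×365 + 8×366 = 12783 days.
Total: 360 + 12783 + 239 = 13382 days.
13382 mod 7 = 5, so 5 days after Sunday is Friday.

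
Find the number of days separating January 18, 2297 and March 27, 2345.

17599

Day-of-year of January 18, 2297: 18.
Day-of-year of March 27, 2345: 86.
2297 has 365 days, so 365 − 18 = 347 days remain in 2297.
Full years 2298–2344: 36 common + 11 leap = 36×365 + 11×366 = 17166 days.
Total: 347 + 17166 + 86 = 17599 days.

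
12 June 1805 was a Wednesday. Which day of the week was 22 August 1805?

June 1805: 30 − 12 = 18 days remain.
Then July (31): 31 days.
August 1–22, 1805: 22 days.
Total: 18 + 31 + 22 = 71 days.
71 mod 7 = 1, so 1 day after Wednesday is Thursday.

Thursday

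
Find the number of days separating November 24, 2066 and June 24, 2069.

Day-of-year of November 24, 2066: 328.
Day-of-year of June 24, 2069: 175.
2066 has 365 days, so 365 − 328 = 37 days remain in 2066.
Full years: 2067: 365; 2068: 366. Sum = 731.
Total: 37 + 731 + 175 = 943 days.

943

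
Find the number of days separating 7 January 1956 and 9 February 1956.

January 1956: 31 − 7 = 24 days remain.
February 1–9, 1956: 9 days (1956 is a leap year).
Total: 24 + 9 = 33 days.

33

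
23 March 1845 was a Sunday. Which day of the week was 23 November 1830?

Tuesday

Count forward from the earlier date (November 23, 1830) to the later (March 23, 1845):
From November 23, 1830 to November 23, 1844: 14 years, of which 4 contain a Feb 29 — 10×365 + 4×366 = 5114 days.
November 1844: 30 − 23 = 7 days remain.
Then December (31), January (31), February 1845 (28): 31 + 31 + 28 = 90 days.
March 1–23, 1845: 23 days.
Residual: 120 days.
Total: 5234 days.
5234 mod 7 = 5, so 5 days before Sunday is Tuesday.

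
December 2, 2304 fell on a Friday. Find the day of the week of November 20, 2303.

Count forward from the earlier date (November 20, 2303) to the later (December 2, 2304):
November 20, 2303 → November 20, 2304: 366 days (2304 is a leap year).
November 2304: 30 − 20 = 10 days remain.
December 1–2, 2304: 2 days.
Residual: 12 days.
Total: 378 days.
378 is a multiple of 7, so November 20, 2303 falls on the same weekday: Friday.

Friday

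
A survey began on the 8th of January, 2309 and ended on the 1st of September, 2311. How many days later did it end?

Day-of-year of January 8, 2309: 8.
Day-of-year of September 1, 2311: 244.
2309 has 365 days, so 365 − 8 = 357 days remain in 2309.
Full years: 2310: 365. Sum = 365.
Total: 357 + 365 + 244 = 966 days.

966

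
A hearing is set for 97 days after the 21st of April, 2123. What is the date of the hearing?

the 27th of July, 2123

Count 97 days after April 21, 2123:
April 2123: 30 − 21 = 9 days remain.
Then May (31), June (30): 31 + 30 = 61 days.
July 1–27, 2123: 27 days.
Total: 9 + 61 + 27 = 97 days.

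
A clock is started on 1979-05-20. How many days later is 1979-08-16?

May 1979: 31 − 20 = 11 days remain.
Then June (30), July (31): 30 + 31 = 61 days.
August 1–16, 1979: 16 days.
Total: 11 + 61 + 16 = 88 days.

88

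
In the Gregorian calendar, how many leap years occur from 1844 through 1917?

Years divisible by 4: 1844, 1848, …, 1916 — 19 in all.
Of these, 1900 is divisible by 100 but not 400, so not leap.
Leap years: 19 − 1 = 18.

18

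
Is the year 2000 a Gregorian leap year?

2000 is a leap year (divisible by 400).

Yes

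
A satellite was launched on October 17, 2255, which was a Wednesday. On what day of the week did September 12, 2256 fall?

Friday

October 2255: 31 − 17 = 14 days remain.
Then 10 full months totalling 305 days.
September 1–12, 2256: 12 days.
Total: 14 + 305 + 12 = 331 days.
331 mod 7 = 2, so 2 days after Wednesday is Friday.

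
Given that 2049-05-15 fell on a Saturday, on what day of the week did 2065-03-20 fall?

Day-of-year of May 15, 2049: 135.
Day-of-year of March 20, 2065: 79.
2049 has 365 days, so 365 − 135 = 230 days remain in 2049.
Full years 2050–2064: 11 common + 4 leap = 11×365 + 4×366 = 5479 days.
Total: 230 + 5479 + 79 = 5788 days.
5788 mod 7 = 6, so 6 days after Saturday is Friday.

Friday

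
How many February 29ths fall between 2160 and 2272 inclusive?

28

Years divisible by 4: 2160, 2164, …, 2272 — 29 in all.
Of these, 2200 is divisible by 100 but not 400, so not leap.
Leap years: 29 − 1 = 28.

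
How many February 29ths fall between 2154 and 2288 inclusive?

Years divisible by 4: 2156, 2160, …, 2288 — 34 in all.
Of these, 2200 is divisible by 100 but not 400, so not leap.
Leap years: 34 − 1 = 33.

33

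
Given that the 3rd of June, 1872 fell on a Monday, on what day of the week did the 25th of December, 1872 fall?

June 1872: 30 − 3 = 27 days remain.
Then July (31), August (31), September (30), October (31), November (30): 31 + 31 + 30 + 31 + 30 = 153 days.
December 1–25, 1872: 25 days.
Total: 27 + 153 + 25 = 205 days.
205 mod 7 = 2, so 2 days after Monday is Wednesday.

Wednesday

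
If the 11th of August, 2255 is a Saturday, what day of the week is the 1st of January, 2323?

Day-of-year of August 11, 2255: 223.
Day-of-year of January 1, 2323: 1.
2255 has 365 days, so 365 − 223 = 142 days remain in 2255.
Full years 2256–2322: 51 common + 16 leap = 51×365 + 16×366 = 24471 days.
Total: 142 + 24471 + 1 = 24614 days.
24614 mod 7 = 2, so 2 days after Saturday is Monday.

Monday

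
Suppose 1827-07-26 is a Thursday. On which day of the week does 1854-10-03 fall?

Tuesday

From July 26, 1827 to July 26, 1854: 27 years, of which 7 contain a Feb 29 — 20×365 + 7×366 = 9862 days.
July 1854: 31 − 26 = 5 days remain.
Then August (31), September (30): 31 + 30 = 61 days.
October 1–3, 1854: 3 days.
Residual: 69 days.
Total: 9931 days.
9931 mod 7 = 5, so 5 days after Thursday is Tuesday.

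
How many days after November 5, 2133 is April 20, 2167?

12219

Day-of-year of November 5, 2133: 309.
Day-of-year of April 20, 2167: 110.
2133 has 365 days, so 365 − 309 = 56 days remain in 2133.
Full years 2134–2166: 25 common + 8 leap = 25×365 + 8×366 = 12053 days.
Total: 56 + 12053 + 110 = 12219 days.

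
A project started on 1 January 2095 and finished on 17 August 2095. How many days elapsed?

January 2095: 31 − 1 = 30 days remain.
Then February 2095 (28), March (31), April (30), May (31), June (30), July (31): 28 + 31 + 30 + 31 + 30 + 31 = 181 days.
August 1–17, 2095: 17 days.
Total: 30 + 181 + 17 = 228 days.

228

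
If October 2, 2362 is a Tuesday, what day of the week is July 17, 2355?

Count forward from the earlier date (July 17, 2355) to the later (October 2, 2362):
Day-of-year of July 17, 2355: 198.
Day-of-year of October 2, 2362: 275.
2355 has 365 days, so 365 − 198 = 167 days remain in 2355.
Full years: 2356: 366; 2357: 365; 2358: 365; 2359: 365; 2360: 366; 2361: 365. Sum = 2192.
Total: 167 + 2192 + 275 = 2634 days.
2634 mod 7 = 2, so 2 days before Tuesday is Sunday.

Sunday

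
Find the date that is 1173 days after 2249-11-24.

2253-02-09

Count 1173 days after November 24, 2249:
Day-of-year of November 24, 2249: 328.
Day-of-year of February 9, 2253: 40.
2249 has 365 days, so 365 − 328 = 37 days remain in 2249.
Full years: 2250: 365; 2251: 365; 2252: 366. Sum = 1096.
Total: 37 + 1096 + 40 = 1173 days.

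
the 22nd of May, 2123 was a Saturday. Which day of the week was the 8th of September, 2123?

Wednesday

May 2123: 31 − 22 = 9 days remain.
Then June (30), July (31), August (31): 30 + 31 + 31 = 92 days.
September 1–8, 2123: 8 days.
Total: 9 + 92 + 8 = 109 days.
109 mod 7 = 4, so 4 days after Saturday is Wednesday.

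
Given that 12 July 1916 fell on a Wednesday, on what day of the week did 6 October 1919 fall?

Monday

Day-of-year of July 12, 1916: 194.
Day-of-year of October 6, 1919: 279.
1916 has 366 days, so 366 − 194 = 172 days remain in 1916.
Full years: 1917: 365; 1918: 365. Sum = 730.
Total: 172 + 730 + 279 = 1181 days.
1181 mod 7 = 5, so 5 days after Wednesday is Monday.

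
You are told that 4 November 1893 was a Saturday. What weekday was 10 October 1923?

Wednesday

From November 4, 1893 to November 4, 1922: 29 years, of which 6 contain a Feb 29 — 23×365 + 6×366 = 10591 days.
(1900 is not a leap year (divisible by 100 but not 400).)
November 1922: 30 − 4 = 26 days remain.
Then 10 full months totalling 304 days.
October 1–10, 1923: 10 days.
Residual: 340 days.
Total: 10931 days.
10931 mod 7 = 4, so 4 days after Saturday is Wednesday.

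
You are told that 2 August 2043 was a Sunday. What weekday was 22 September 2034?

Count forward from the earlier date (September 22, 2034) to the later (August 2, 2043):
From September 22, 2034 to September 22, 2042: 8 years, of which 2 contain a Feb 29 — 6×365 + 2×366 = 2922 days.
September 2042: 30 − 22 = 8 days remain.
Then 10 full months totalling 304 days.
August 1–2, 2043: 2 days.
Residual: 314 days.
Total: 3236 days.
3236 mod 7 = 2, so 2 days before Sunday is Friday.

Friday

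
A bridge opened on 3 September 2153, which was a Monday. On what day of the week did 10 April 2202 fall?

From September 3, 2153 to September 3, 2201: 48 years, of which 11 contain a Feb 29 — 37×365 + 11×366 = 17531 days.
(2200 is not a leap year (divisible by 100 but not 400).)
September 2201: 30 − 3 = 27 days remain.
Then October (31), November (30), December (31), January (31), February 2202 (28), March (31): 31 + 30 + 31 + 31 + 28 + 31 = 182 days.
April 1–10, 2202: 10 days.
Residual: 219 days.
Total: 17750 days.
17750 mod 7 = 5, so 5 days after Monday is Saturday.

Saturday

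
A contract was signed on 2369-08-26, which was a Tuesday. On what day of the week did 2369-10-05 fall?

Sunday

August 2369: 31 − 26 = 5 days remain.
Then September (30): 30 days.
October 1–5, 2369: 5 days.
Total: 5 + 30 + 5 = 40 days.
40 mod 7 = 5, so 5 days after Tuesday is Sunday.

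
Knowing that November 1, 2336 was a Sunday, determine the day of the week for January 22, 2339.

Day-of-year of November 1, 2336: 306.
Day-of-year of January 22, 2339: 22.
2336 has 366 days, so 366 − 306 = 60 days remain in 2336.
Full years: 2337: 365; 2338: 365. Sum = 730.
Total: 60 + 730 + 22 = 812 days.
812 is a multiple of 7, so January 22, 2339 falls on the same weekday: Sunday.

Sunday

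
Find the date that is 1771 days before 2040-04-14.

2035-06-09

Count 1771 days before April 14, 2040:
Day-of-year of June 9, 2035: 160.
Day-of-year of April 14, 2040: 105.
2035 has 365 days, so 365 − 160 = 205 days remain in 2035.
Full years: 2036: 366; 2037: 365; 2038: 365; 2039: 365. Sum = 1461.
Total: 205 + 1461 + 105 = 1771 days.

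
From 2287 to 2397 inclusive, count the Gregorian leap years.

Years divisible by 4: 2288, 2292, …, 2396 — 28 in all.
Of these, 2300 is divisible by 100 but not 400, so not leap.
Leap years: 28 − 1 = 27.

27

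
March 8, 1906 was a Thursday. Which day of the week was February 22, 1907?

Friday

Day-of-year of March 8, 1906: 67.
Day-of-year of February 22, 1907: 53.
1906 has 365 days, so 365 − 67 = 298 days remain in 1906.
Total: 298 + 53 = 351 days.
351 mod 7 = 1, so 1 day after Thursday is Friday.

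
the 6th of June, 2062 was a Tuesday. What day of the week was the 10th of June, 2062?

Within June 2062: 10 − 6 = 4 days.
4 mod 7 = 4, so 4 days after Tuesday is Saturday.

Saturday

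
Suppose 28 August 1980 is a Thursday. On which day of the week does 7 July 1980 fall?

Monday

Count forward from the earlier date (July 7, 1980) to the later (August 28, 1980):
July 1980: 31 − 7 = 24 days remain.
August 1–28, 1980: 28 days.
Total: 24 + 28 = 52 days.
52 mod 7 = 3, so 3 days before Thursday is Monday.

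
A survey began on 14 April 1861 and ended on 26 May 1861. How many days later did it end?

42

April 1861: 30 − 14 = 16 days remain.
May 1–26, 1861: 26 days.
Total: 16 + 26 = 42 days.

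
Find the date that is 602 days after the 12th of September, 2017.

the 7th of May, 2019

Count 602 days after September 12, 2017:
September 12, 2017 → September 12, 2018: 365 days.
September 2018: 30 − 12 = 18 days remain.
Then October (31), November (30), December (31), January (31), February 2019 (28), March (31), April (30): 31 + 30 + 31 + 31 + 28 + 31 + 30 = 212 days.
May 1–7, 2019: 7 days.
Residual: 237 days.
Total: 602 days.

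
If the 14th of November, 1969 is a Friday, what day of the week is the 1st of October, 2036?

Day-of-year of November 14, 1969: 318.
Day-of-year of October 1, 2036: 275.
1969 has 365 days, so 365 − 318 = 47 days remain in 1969.
Full years 1970–2035: 50 common + 16 leap = 50×365 + 16×366 = 24106 days.
Total: 47 + 24106 + 275 = 24428 days.
24428 mod 7 = 5, so 5 days after Friday is Wednesday.

Wednesday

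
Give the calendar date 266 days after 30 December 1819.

21 September 1820

Count 266 days after December 30, 1819:
December 1819: 31 − 30 = 1 day remains.
Then January (31), February 1820 (29), March (31), April (30), May (31), June (30), July (31), August (31): 31 + 29 + 31 + 30 + 31 + 30 + 31 + 31 = 244 days.
September 1–21, 1820: 21 days.
Total: 1 + 244 + 21 = 266 days.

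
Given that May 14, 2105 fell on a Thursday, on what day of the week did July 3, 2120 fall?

Wednesday

Day-of-year of May 14, 2105: 134.
Day-of-year of July 3, 2120: 185.
2105 has 365 days, so 365 − 134 = 231 days remain in 2105.
Full years 2106–2119: 11 common + 3 leap = 11×365 + 3×366 = 5113 days.
Total: 231 + 5113 + 185 = 5529 days.
5529 mod 7 = 6, so 6 days after Thursday is Wednesday.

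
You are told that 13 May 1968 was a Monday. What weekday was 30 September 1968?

Monday

May 1968: 31 − 13 = 18 days remain.
Then June (30), July (31), August (31): 30 + 31 + 31 = 92 days.
September 1–30, 1968: 30 days.
Total: 18 + 92 + 30 = 140 days.
140 is a multiple of 7, so 30 September 1968 falls on the same weekday: Monday.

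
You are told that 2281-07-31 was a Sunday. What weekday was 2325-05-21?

From July 31, 2281 to July 31, 2324: 43 years, of which 10 contain a Feb 29 — 33×365 + 10×366 = 15705 days.
(2300 is not a leap year (divisible by 100 but not 400).)
July 2324: 31 − 31 = 0 days remain.
Then 9 full months totalling 273 days.
May 1–21, 2325: 21 days.
Residual: 294 days.
Total: 15999 days.
15999 mod 7 = 4, so 4 days after Sunday is Thursday.

Thursday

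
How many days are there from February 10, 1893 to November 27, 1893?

February 1893: 28 − 10 = 18 days remain (1893 is not a leap year, so February has 28 days).
Then March (31), April (30), May (31), June (30), July (31), August (31), September (30), October (31): 31 + 30 + 31 + 30 + 31 + 31 + 30 + 31 = 245 days.
November 1–27, 1893: 27 days.
Total: 18 + 245 + 27 = 290 days.

290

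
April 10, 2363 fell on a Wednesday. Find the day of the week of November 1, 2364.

Sunday

April 10, 2363 → April 10, 2364: 366 days (2364 is a leap year).
April 2364: 30 − 10 = 20 days remain.
Then May (31), June (30), July (31), August (31), September (30), October (31): 31 + 30 + 31 + 31 + 30 + 31 = 184 days.
November 1, 2364: 1 day.
Residual: 205 days.
Total: 571 days.
571 mod 7 = 4, so 4 days after Wednesday is Sunday.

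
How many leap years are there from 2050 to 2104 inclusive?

Years divisible by 4: 2052, 2056, …, 2104 — 14 in all.
Of these, 2100 is divisible by 100 but not 400, so not leap.
Leap years: 14 − 1 = 13.

13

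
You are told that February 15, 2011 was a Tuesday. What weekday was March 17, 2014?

February 15, 2011 → February 15, 2012: 365 days.
February 15, 2012 → February 15, 2013: 366 days (2012 is a leap year).
February 15, 2013 → February 15, 2014: 365 days.
February 2014: 28 − 15 = 13 days remain (2014 is not a leap year, so February has 28 days).
March 1–17, 2014: 17 days.
Residual: 30 days.
Total: 1126 days.
1126 mod 7 = 6, so 6 days after Tuesday is Monday.

Monday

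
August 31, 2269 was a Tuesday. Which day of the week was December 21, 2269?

Tuesday

August 2269: 31 − 31 = 0 days remain.
Then September (30), October (31), November (30): 30 + 31 + 30 = 91 days.
December 1–21, 2269: 21 days.
Total: 0 + 91 + 21 = 112 days.
112 is a multiple of 7, so December 21, 2269 falls on the same weekday: Tuesday.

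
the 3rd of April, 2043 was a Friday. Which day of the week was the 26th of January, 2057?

Day-of-year of April 3, 2043: 93.
Day-of-year of January 26, 2057: 26.
2043 has 365 days, so 365 − 93 = 272 days remain in 2043.
Full years 2044–2056: 9 common + 4 leap = 9×365 + 4×366 = 4749 days.
Total: 272 + 4749 + 26 = 5047 days.
5047 is a multiple of 7, so the 26th of January, 2057 falls on the same weekday: Friday.

Friday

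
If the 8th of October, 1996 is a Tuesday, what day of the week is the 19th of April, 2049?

Monday

From October 8, 1996 to October 8, 2048: 52 years, of which 13 contain a Feb 29 — 39×365 + 13×366 = 18993 days.
(2000 is a leap year (divisible by 400).)
October 2048: 31 − 8 = 23 days remain.
Then November (30), December (31), January (31), February 2049 (28), March (31): 30 + 31 + 31 + 28 + 31 = 151 days.
April 1–19, 2049: 19 days.
Residual: 193 days.
Total: 19186 days.
19186 mod 7 = 6, so 6 days after Tuesday is Monday.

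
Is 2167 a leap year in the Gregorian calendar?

No

2167 is not a leap year.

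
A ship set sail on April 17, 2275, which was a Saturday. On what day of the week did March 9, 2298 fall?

Wednesday

From April 17, 2275 to April 17, 2297: 22 years, of which 6 contain a Feb 29 — 16×365 + 6×366 = 8036 days.
April 2297: 30 − 17 = 13 days remain.
Then 10 full months totalling 304 days.
March 1–9, 2298: 9 days.
Residual: 326 days.
Total: 8362 days.
8362 mod 7 = 4, so 4 days after Saturday is Wednesday.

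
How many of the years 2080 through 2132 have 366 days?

13

Years divisible by 4: 2080, 2084, …, 2132 — 14 in all.
Of these, 2100 is divisible by 100 but not 400, so not leap.
Leap years: 14 − 1 = 13.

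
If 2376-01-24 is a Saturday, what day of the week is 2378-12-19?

Day-of-year of January 24, 2376: 24.
Day-of-year of December 19, 2378: 353.
2376 has 366 days, so 366 − 24 = 342 days remain in 2376.
Full years: 2377: 365. Sum = 365.
Total: 342 + 365 + 353 = 1060 days.
1060 mod 7 = 3, so 3 days after Saturday is Tuesday.

Tuesday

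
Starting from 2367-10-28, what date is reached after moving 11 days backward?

2367-10-17

Count 11 days before October 28, 2367:
Within October 2367: 28 − 17 = 11 days.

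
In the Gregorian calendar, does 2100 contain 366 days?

2100 is not a leap year (divisible by 100 but not 400).

No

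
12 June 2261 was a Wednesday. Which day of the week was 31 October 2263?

Saturday

Day-of-year of June 12, 2261: 163.
Day-of-year of October 31, 2263: 304.
2261 has 365 days, so 365 − 163 = 202 days remain in 2261.
Full years: 2262: 365. Sum = 365.
Total: 202 + 365 + 304 = 871 days.
871 mod 7 = 3, so 3 days after Wednesday is Saturday.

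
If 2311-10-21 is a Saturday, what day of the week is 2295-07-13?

Saturday

Count forward from the earlier date (July 13, 2295) to the later (October 21, 2311):
From July 13, 2295 to July 13, 2311: 16 years, of which 3 contain a Feb 29 — 13×365 + 3×366 = 5843 days.
(2300 is not a leap year (divisible by 100 but not 400).)
July 2311: 31 − 13 = 18 days remain.
Then August (31), September (30): 31 + 30 = 61 days.
October 1–21, 2311: 21 days.
Residual: 100 days.
Total: 5943 days.
5943 is a multiple of 7, so 2295-07-13 falls on the same weekday: Saturday.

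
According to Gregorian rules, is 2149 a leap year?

No

2149 is not a leap year.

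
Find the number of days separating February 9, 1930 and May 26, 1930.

106

February 1930: 28 − 9 = 19 days remain (1930 is not a leap year, so February has 28 days).
Then March (31), April (30): 31 + 30 = 61 days.
May 1–26, 1930: 26 days.
Total: 19 + 61 + 26 = 106 days.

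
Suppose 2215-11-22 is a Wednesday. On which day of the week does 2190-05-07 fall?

Friday

Count forward from the earlier date (May 7, 2190) to the later (November 22, 2215):
From May 7, 2190 to May 7, 2215: 25 years, of which 5 contain a Feb 29 — 20×365 + 5×366 = 9130 days.
(2200 is not a leap year (divisible by 100 but not 400).)
May 2215: 31 − 7 = 24 days remain.
Then June (30), July (31), August (31), September (30), October (31): 30 + 31 + 31 + 30 + 31 = 153 days.
November 1–22, 2215: 22 days.
Residual: 199 days.
Total: 9329 days.
9329 mod 7 = 5, so 5 days before Wednesday is Friday.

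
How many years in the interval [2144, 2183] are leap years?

Years divisible by 4 in [2144, 2183]: 2144, 2148, 2152, 2156, 2160, 2164, 2168, 2172, 2176, 2180.
No century exceptions apply. Count: 10.

10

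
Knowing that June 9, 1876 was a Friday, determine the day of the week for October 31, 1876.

June 1876: 30 − 9 = 21 days remain.
Then July (31), August (31), September (30): 31 + 31 + 30 = 92 days.
October 1–31, 1876: 31 days.
Total: 21 + 92 + 31 = 144 days.
144 mod 7 = 4, so 4 days after Friday is Tuesday.

Tuesday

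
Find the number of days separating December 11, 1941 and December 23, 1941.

Within December 1941: 23 − 11 = 12 days.

12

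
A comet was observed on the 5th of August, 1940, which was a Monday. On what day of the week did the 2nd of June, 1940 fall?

Count forward from the earlier date (June 2, 1940) to the later (August 5, 1940):
June 1940: 30 − 2 = 28 days remain.
Then July (31): 31 days.
August 1–5, 1940: 5 days.
Total: 28 + 31 + 5 = 64 days.
64 mod 7 = 1, so 1 day before Monday is Sunday.

Sunday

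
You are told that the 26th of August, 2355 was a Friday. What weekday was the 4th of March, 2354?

Count forward from the earlier date (March 4, 2354) to the later (August 26, 2355):
March 4, 2354 → March 4, 2355: 365 days.
March 2355: 31 − 4 = 27 days remain.
Then April (30), May (31), June (30), July (31): 30 + 31 + 30 + 31 = 122 days.
August 1–26, 2355: 26 days.
Residual: 175 days.
Total: 540 days.
540 mod 7 = 1, so 1 day before Friday is Thursday.

Thursday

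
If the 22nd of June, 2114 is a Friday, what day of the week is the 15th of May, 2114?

Tuesday

Count forward from the earlier date (May 15, 2114) to the later (June 22, 2114):
May 2114: 31 − 15 = 16 days remain.
June 1–22, 2114: 22 days.
Total: 16 + 22 = 38 days.
38 mod 7 = 3, so 3 days before Friday is Tuesday.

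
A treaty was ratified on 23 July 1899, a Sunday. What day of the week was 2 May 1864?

Monday

Count forward from the earlier date (May 2, 1864) to the later (July 23, 1899):
From May 2, 1864 to May 2, 1899: 35 years, of which 8 contain a Feb 29 — 27×365 + 8×366 = 12783 days.
May 1899: 31 − 2 = 29 days remain.
Then June (30): 30 days.
July 1–23, 1899: 23 days.
Residual: 82 days.
Total: 12865 days.
12865 mod 7 = 6, so 6 days before Sunday is Monday.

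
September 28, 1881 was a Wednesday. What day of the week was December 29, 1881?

Thursday

September 1881: 30 − 28 = 2 days remain.
Then October (31), November (30): 31 + 30 = 61 days.
December 1–29, 1881: 29 days.
Total: 2 + 61 + 29 = 92 days.
92 mod 7 = 1, so 1 day after Wednesday is Thursday.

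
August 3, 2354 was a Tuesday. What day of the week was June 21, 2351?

Count forward from the earlier date (June 21, 2351) to the later (August 3, 2354):
June 21, 2351 → June 21, 2352: 366 days (2352 is a leap year).
June 21, 2352 → June 21, 2353: 365 days.
June 21, 2353 → June 21, 2354: 365 days.
June 2354: 30 − 21 = 9 days remain.
Then July (31): 31 days.
August 1–3, 2354: 3 days.
Residual: 43 days.
Total: 1139 days.
1139 mod 7 = 5, so 5 days before Tuesday is Thursday.

Thursday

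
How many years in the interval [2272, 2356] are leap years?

Years divisible by 4: 2272, 2276, …, 2356 — 22 in all.
Of these, 2300 is divisible by 100 but not 400, so not leap.
Leap years: 22 − 1 = 21.

21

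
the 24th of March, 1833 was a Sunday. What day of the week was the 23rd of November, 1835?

Monday

Day-of-year of March 24, 1833: 83.
Day-of-year of November 23, 1835: 327.
1833 has 365 days, so 365 − 83 = 282 days remain in 1833.
Full years: 1834: 365. Sum = 365.
Total: 282 + 365 + 327 = 974 days.
974 mod 7 = 1, so 1 day after Sunday is Monday.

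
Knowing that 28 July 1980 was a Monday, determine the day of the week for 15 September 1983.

Thursday

Day-of-year of July 28, 1980: 210.
Day-of-year of September 15, 1983: 258.
1980 has 366 days, so 366 − 210 = 156 days remain in 1980.
Full years: 1981: 365; 1982: 365. Sum = 730.
Total: 156 + 730 + 258 = 1144 days.
1144 mod 7 = 3, so 3 days after Monday is Thursday.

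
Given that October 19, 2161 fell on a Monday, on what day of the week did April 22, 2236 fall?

From October 19, 2161 to October 19, 2235: 74 years, of which 17 contain a Feb 29 — 57×365 + 17×366 = 27027 days.
(2200 is not a leap year (divisible by 100 but not 400).)
October 2235: 31 − 19 = 12 days remain.
Then November (30), December (31), January (31), February 2236 (29), March (31): 30 + 31 + 31 + 29 + 31 = 152 days.
April 1–22, 2236: 22 days.
Residual: 186 days.
Total: 27213 days.
27213 mod 7 = 4, so 4 days after Monday is Friday.

Friday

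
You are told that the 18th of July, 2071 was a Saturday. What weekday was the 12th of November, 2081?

From July 18, 2071 to July 18, 2081: 10 years, of which 3 contain a Feb 29 — 7×365 + 3×366 = 3653 days.
July 2081: 31 − 18 = 13 days remain.
Then August (31), September (30), October (31): 31 + 30 + 31 = 92 days.
November 1–12, 2081: 12 days.
Residual: 117 days.
Total: 3770 days.
3770 mod 7 = 4, so 4 days after Saturday is Wednesday.

Wednesday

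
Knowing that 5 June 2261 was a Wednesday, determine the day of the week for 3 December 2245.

Count forward from the earlier date (December 3, 2245) to the later (June 5, 2261):
From December 3, 2245 to December 3, 2260: 15 years, of which 4 contain a Feb 29 — 11×365 + 4×366 = 5479 days.
December 2260: 31 − 3 = 28 days remain.
Then January (31), February 2261 (28), March (31), April (30), May (31): 31 + 28 + 31 + 30 + 31 = 151 days.
June 1–5, 2261: 5 days.
Residual: 184 days.
Total: 5663 days.
5663 is a multiple of 7, so 3 December 2245 falls on the same weekday: Wednesday.

Wednesday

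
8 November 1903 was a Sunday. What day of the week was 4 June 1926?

From November 8, 1903 to November 8, 1925: 22 years, of which 6 contain a Feb 29 — 16×365 + 6×366 = 8036 days.
November 1925: 30 − 8 = 22 days remain.
Then December (31), January (31), February 1926 (28), March (31), April (30), May (31): 31 + 31 + 28 + 31 + 30 + 31 = 182 days.
June 1–4, 1926: 4 days.
Residual: 208 days.
Total: 8244 days.
8244 mod 7 = 5, so 5 days after Sunday is Friday.

Friday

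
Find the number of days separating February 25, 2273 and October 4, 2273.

February 2273: 28 − 25 = 3 days remain (2273 is not a leap year, so February has 28 days).
Then March (31), April (30), May (31), June (30), July (31), August (31), September (30): 31 + 30 + 31 + 30 + 31 + 31 + 30 = 214 days.
October 1–4, 2273: 4 days.
Total: 3 + 214 + 4 = 221 days.

221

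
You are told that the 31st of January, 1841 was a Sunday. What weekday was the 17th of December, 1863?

Thursday

Day-of-year of January 31, 1841: 31.
Day-of-year of December 17, 1863: 351.
1841 has 365 days, so 365 − 31 = 334 days remain in 1841.
Full years 1842–1862: 16 common + 5 leap = 16×365 + 5×366 = 7670 days.
Total: 334 + 7670 + 351 = 8355 days.
8355 mod 7 = 4, so 4 days after Sunday is Thursday.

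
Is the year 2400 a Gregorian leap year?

2400 is a leap year (divisible by 400).

Yes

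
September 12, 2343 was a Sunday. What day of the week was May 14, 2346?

Tuesday

September 12, 2343 → September 12, 2344: 366 days (2344 is a leap year).
September 12, 2344 → September 12, 2345: 365 days.
September 2345: 30 − 12 = 18 days remain.
Then October (31), November (30), December (31), January (31), February 2346 (28), March (31), April (30): 31 + 30 + 31 + 31 + 28 + 31 + 30 = 212 days.
May 1–14, 2346: 14 days.
Residual: 244 days.
Total: 975 days.
975 mod 7 = 2, so 2 days after Sunday is Tuesday.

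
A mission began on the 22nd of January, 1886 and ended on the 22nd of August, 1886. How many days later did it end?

January 1886: 31 − 22 = 9 days remain.
Then February 1886 (28), March (31), April (30), May (31), June (30), July (31): 28 + 31 + 30 + 31 + 30 + 31 = 181 days.
August 1–22, 1886: 22 days.
Total: 9 + 181 + 22 = 212 days.

212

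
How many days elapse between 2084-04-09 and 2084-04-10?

1

Within April 2084: 10 − 9 = 1 day.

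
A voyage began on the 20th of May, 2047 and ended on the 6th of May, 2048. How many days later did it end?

May 2047: 31 − 20 = 11 days remain.
Then 11 full months totalling 335 days.
May 1–6, 2048: 6 days.
Total: 11 + 335 + 6 = 352 days.

352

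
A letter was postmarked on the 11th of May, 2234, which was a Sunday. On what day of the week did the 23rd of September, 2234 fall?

May 2234: 31 − 11 = 20 days remain.
Then June (30), July (31), August (31): 30 + 31 + 31 = 92 days.
September 1–23, 2234: 23 days.
Total: 20 + 92 + 23 = 135 days.
135 mod 7 = 2, so 2 days after Sunday is Tuesday.

Tuesday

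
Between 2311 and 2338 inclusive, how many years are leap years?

7

Years divisible by 4 in [2311, 2338]: 2312, 2316, 2320, 2324, 2328, 2332, 2336.
No century exceptions apply. Count: 7.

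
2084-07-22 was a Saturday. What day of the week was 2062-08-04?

Count forward from the earlier date (August 4, 2062) to the later (July 22, 2084):
From August 4, 2062 to August 4, 2083: 21 years, of which 5 contain a Feb 29 — 16×365 + 5×366 = 7670 days.
August 2083: 31 − 4 = 27 days remain.
Then 10 full months totalling 304 days.
July 1–22, 2084: 22 days.
Residual: 353 days.
Total: 8023 days.
8023 mod 7 = 1, so 1 day before Saturday is Friday.

Friday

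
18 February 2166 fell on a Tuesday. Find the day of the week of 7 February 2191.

Monday

From February 18, 2166 to February 18, 2190: 24 years, of which 6 contain a Feb 29 — 18×365 + 6×366 = 8766 days.
February 2190: 28 − 18 = 10 days remain (2190 is not a leap year, so February has 28 days).
Then 11 full months totalling 337 days.
February 1–7, 2191: 7 days (2191 is not a leap year).
Residual: 354 days.
Total: 9120 days.
9120 mod 7 = 6, so 6 days after Tuesday is Monday.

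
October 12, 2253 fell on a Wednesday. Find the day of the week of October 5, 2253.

Wednesday

Count forward from the earlier date (October 5, 2253) to the later (October 12, 2253):
Within October 2253: 12 − 5 = 7 days.
7 is a multiple of 7, so October 5, 2253 falls on the same weekday: Wednesday.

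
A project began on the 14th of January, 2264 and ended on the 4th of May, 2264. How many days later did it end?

January 2264: 31 − 14 = 17 days remain.
Then February 2264 (29), March (31), April (30): 29 + 31 + 30 = 90 days.
May 1–4, 2264: 4 days.
Total: 17 + 90 + 4 = 111 days.

111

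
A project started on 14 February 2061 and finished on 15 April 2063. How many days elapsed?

790

February 14, 2061 → February 14, 2062: 365 days.
February 14, 2062 → February 14, 2063: 365 days.
February 2063: 28 − 14 = 14 days remain (2063 is not a leap year, so February has 28 days).
Then March (31): 31 days.
April 1–15, 2063: 15 days.
Residual: 60 days.
Total: 790 days.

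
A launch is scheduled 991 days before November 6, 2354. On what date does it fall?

February 19, 2352

Count 991 days before November 6, 2354:
February 19, 2352 → February 19, 2353: 366 days (2352 is a leap year).
February 19, 2353 → February 19, 2354: 365 days.
February 2354: 28 − 19 = 9 days remain (2354 is not a leap year, so February has 28 days).
Then March (31), April (30), May (31), June (30), July (31), August (31), September (30), October (31): 31 + 30 + 31 + 30 + 31 + 31 + 30 + 31 = 245 days.
November 1–6, 2354: 6 days.
Residual: 260 days.
Total: 991 days.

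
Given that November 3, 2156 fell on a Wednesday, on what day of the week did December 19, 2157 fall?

Monday

Day-of-year of November 3, 2156: 308.
Day-of-year of December 19, 2157: 353.
2156 has 366 days, so 366 − 308 = 58 days remain in 2156.
Total: 58 + 353 = 411 days.
411 mod 7 = 5, so 5 days after Wednesday is Monday.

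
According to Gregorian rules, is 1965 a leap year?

No

1965 is not a leap year.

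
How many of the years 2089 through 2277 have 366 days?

Years divisible by 4: 2092, 2096, …, 2276 — 47 in all.
Of these, 2100, 2200 are divisible by 100 but not 400, so not leap.
Leap years: 47 − 2 = 45.

45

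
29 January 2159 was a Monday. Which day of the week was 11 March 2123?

Count forward from the earlier date (March 11, 2123) to the later (January 29, 2159):
From March 11, 2123 to March 11, 2158: 35 years, of which 9 contain a Feb 29 — 26×365 + 9×366 = 12784 days.
March 2158: 31 − 11 = 20 days remain.
Then 9 full months totalling 275 days.
January 1–29, 2159: 29 days.
Residual: 324 days.
Total: 13108 days.
13108 mod 7 = 4, so 4 days before Monday is Thursday.

Thursday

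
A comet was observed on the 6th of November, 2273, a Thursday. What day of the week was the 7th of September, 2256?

Count forward from the earlier date (September 7, 2256) to the later (November 6, 2273):
Day-of-year of September 7, 2256: 251.
Day-of-year of November 6, 2273: 310.
2256 has 366 days, so 366 − 251 = 115 days remain in 2256.
Full years 2257–2272: 12 common + 4 leap = 12×365 + 4×366 = 5844 days.
Total: 115 + 5844 + 310 = 6269 days.
6269 mod 7 = 4, so 4 days before Thursday is Sunday.

Sunday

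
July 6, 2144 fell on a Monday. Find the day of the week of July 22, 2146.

Friday

July 2144: 31 − 6 = 25 days remain.
Then 23 full months totalling 699 days.
July 1–22, 2146: 22 days.
Total: 25 + 699 + 22 = 746 days.
746 mod 7 = 4, so 4 days after Monday is Friday.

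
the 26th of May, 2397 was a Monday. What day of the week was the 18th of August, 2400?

Friday

Day-of-year of May 26, 2397: 146.
Day-of-year of August 18, 2400: 231.
2397 has 365 days, so 365 − 146 = 219 days remain in 2397.
Full years: 2398: 365; 2399: 365. Sum = 730.
Total: 219 + 730 + 231 = 1180 days.
1180 mod 7 = 4, so 4 days after Monday is Friday.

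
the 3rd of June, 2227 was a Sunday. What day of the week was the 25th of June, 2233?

Tuesday

June 3, 2227 → June 3, 2228: 366 days (2228 is a leap year).
June 3, 2228 → June 3, 2229: 365 days.
June 3, 2229 → June 3, 2230: 365 days.
June 3, 2230 → June 3, 2231: 365 days.
June 3, 2231 → June 3, 2232: 366 days (2232 is a leap year).
June 3, 2232 → June 3, 2233: 365 days.
Within June 2233: 25 − 3 = 22 days.
Total: 2214 days.
2214 mod 7 = 2, so 2 days after Sunday is Tuesday.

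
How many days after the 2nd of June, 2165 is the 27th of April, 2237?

26261

Day-of-year of June 2, 2165: 153.
Day-of-year of April 27, 2237: 117.
2165 has 365 days, so 365 − 153 = 212 days remain in 2165.
Full years 2166–2236: 54 common + 17 leap = 54×365 + 17×366 = 25932 days.
Total: 212 + 25932 + 117 = 26261 days.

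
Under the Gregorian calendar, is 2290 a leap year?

No

2290 is not a leap year.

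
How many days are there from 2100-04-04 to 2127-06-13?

9931

From April 4, 2100 to April 4, 2127: 27 years, of which 6 contain a Feb 29 — 21×365 + 6×366 = 9861 days.
April 2127: 30 − 4 = 26 days remain.
Then May (31): 31 days.
June 1–13, 2127: 13 days.
Residual: 70 days.
Total: 9931 days.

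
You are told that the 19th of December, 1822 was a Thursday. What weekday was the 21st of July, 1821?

Saturday

Count forward from the earlier date (July 21, 1821) to the later (December 19, 1822):
July 1821: 31 − 21 = 10 days remain.
Then 16 full months totalling 487 days.
December 1–19, 1822: 19 days.
Total: 10 + 487 + 19 = 516 days.
516 mod 7 = 5, so 5 days before Thursday is Saturday.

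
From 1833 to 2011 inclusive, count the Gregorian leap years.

Years divisible by 4: 1836, 1840, …, 2008 — 44 in all.
Of these, 1900 is divisible by 100 but not 400, so not leap.
2000 is divisible by 400, so still leap.
Leap years: 44 − 1 = 43.

43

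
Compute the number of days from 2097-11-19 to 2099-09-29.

Day-of-year of November 19, 2097: 323.
Day-of-year of September 29, 2099: 272.
2097 has 365 days, so 365 − 323 = 42 days remain in 2097.
Full years: 2098: 365. Sum = 365.
Total: 42 + 365 + 272 = 679 days.

679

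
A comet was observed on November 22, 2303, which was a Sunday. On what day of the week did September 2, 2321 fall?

Day-of-year of November 22, 2303: 326.
Day-of-year of September 2, 2321: 245.
2303 has 365 days, so 365 − 326 = 39 days remain in 2303.
Full years 2304–2320: 12 common + 5 leap = 12×365 + 5×366 = 6210 days.
Total: 39 + 6210 + 245 = 6494 days.
6494 mod 7 = 5, so 5 days after Sunday is Friday.

Friday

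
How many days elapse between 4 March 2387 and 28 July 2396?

Day-of-year of March 4, 2387: 63.
Day-of-year of July 28, 2396: 210.
2387 has 365 days, so 365 − 63 = 302 days remain in 2387.
Full years 2388–2395: 6 common + 2 leap = 6×365 + 2×366 = 2922 days.
Total: 302 + 2922 + 210 = 3434 days.

3434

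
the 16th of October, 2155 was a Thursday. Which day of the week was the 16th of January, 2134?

Saturday

Count forward from the earlier date (January 16, 2134) to the later (October 16, 2155):
From January 16, 2134 to January 16, 2155: 21 years, of which 5 contain a Feb 29 — 16×365 + 5×366 = 7670 days.
January 2155: 31 − 16 = 15 days remain.
Then February 2155 (28), March (31), April (30), May (31), June (30), July (31), August (31), September (30): 28 + 31 + 30 + 31 + 30 + 31 + 31 + 30 = 242 days.
October 1–16, 2155: 16 days.
Residual: 273 days.
Total: 7943 days.
7943 mod 7 = 5, so 5 days before Thursday is Saturday.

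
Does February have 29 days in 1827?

No

1827 is not a leap year.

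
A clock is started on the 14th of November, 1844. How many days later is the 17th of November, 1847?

Day-of-year of November 14, 1844: 319.
Day-of-year of November 17, 1847: 321.
1844 has 366 days, so 366 − 319 = 47 days remain in 1844.
Full years: 1845: 365; 1846: 365. Sum = 730.
Total: 47 + 730 + 321 = 1098 days.

1098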